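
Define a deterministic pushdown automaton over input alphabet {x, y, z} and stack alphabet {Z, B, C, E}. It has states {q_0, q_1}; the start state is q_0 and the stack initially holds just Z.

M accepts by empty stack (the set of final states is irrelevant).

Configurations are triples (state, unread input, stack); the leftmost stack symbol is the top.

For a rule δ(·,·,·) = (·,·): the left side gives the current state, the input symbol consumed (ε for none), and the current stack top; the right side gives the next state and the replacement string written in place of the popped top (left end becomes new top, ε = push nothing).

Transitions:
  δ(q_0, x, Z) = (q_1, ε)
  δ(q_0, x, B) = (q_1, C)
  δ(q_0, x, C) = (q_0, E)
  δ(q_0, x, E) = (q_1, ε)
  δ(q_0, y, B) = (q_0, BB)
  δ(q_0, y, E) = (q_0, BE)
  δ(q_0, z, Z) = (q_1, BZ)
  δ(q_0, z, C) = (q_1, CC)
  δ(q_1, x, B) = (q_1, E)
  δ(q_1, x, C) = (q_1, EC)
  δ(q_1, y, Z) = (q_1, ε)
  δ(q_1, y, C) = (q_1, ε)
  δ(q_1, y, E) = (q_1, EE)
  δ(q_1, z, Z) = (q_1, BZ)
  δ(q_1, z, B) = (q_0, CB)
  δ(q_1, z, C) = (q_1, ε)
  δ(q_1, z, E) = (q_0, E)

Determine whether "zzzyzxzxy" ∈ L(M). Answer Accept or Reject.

Accept

(q_0, zzzyzxzxy, Z) ⊢ (q_1, zzyzxzxy, BZ) ⊢ (q_0, zyzxzxy, CBZ) ⊢ (q_1, yzxzxy, CCBZ) ⊢ (q_1, zxzxy, CBZ) ⊢ (q_1, xzxy, BZ) ⊢ (q_1, zxy, EZ) ⊢ (q_0, xy, EZ) ⊢ (q_1, y, Z) ⊢ (q_1, ε, ε)
All input consumed and the stack is empty.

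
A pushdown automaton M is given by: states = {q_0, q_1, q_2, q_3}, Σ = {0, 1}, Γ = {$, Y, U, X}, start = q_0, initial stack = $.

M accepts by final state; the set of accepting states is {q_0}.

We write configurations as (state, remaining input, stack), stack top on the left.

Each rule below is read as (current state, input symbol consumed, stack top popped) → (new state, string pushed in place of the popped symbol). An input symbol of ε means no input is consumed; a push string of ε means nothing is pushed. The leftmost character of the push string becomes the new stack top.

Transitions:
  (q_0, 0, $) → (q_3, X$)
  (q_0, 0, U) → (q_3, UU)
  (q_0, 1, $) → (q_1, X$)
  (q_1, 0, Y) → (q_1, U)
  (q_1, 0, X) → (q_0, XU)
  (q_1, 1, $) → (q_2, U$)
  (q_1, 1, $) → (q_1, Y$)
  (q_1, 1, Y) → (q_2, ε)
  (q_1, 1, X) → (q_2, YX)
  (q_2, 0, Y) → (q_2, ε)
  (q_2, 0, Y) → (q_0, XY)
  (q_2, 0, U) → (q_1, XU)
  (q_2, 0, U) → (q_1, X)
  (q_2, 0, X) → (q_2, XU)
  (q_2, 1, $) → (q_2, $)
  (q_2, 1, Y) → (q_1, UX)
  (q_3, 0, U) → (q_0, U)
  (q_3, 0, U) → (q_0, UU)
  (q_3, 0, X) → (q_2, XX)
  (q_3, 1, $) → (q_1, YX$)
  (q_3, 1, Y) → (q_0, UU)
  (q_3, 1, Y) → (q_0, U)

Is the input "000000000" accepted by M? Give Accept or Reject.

No computation consumes all input and reaches a final state.

Reject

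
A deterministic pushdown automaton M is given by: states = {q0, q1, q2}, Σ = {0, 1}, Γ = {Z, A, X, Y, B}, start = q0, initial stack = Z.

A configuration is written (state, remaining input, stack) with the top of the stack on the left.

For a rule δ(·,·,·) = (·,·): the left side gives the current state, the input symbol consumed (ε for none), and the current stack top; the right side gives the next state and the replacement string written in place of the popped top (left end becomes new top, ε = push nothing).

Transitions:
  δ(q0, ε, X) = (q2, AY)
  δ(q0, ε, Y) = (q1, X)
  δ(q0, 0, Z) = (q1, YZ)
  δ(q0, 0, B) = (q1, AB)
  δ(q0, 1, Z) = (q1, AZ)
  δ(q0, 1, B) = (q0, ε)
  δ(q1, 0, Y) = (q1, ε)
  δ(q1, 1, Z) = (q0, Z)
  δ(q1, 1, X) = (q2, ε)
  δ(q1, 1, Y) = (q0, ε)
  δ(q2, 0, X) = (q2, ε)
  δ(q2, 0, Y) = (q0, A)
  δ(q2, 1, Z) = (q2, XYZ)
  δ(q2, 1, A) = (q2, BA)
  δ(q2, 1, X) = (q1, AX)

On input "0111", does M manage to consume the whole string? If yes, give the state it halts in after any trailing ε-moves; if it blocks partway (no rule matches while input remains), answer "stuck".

(q0, 0111, Z)
  read 0, top Z: go to q1, push YZ → (q1, 111, YZ)
  read 1, top Y: go to q0, push ε → (q0, 11, Z)
  read 1, top Z: go to q1, push AZ → (q1, 1, AZ)
No transition for (q1, 1, top A); M blocks with input 1 remaining.

stuck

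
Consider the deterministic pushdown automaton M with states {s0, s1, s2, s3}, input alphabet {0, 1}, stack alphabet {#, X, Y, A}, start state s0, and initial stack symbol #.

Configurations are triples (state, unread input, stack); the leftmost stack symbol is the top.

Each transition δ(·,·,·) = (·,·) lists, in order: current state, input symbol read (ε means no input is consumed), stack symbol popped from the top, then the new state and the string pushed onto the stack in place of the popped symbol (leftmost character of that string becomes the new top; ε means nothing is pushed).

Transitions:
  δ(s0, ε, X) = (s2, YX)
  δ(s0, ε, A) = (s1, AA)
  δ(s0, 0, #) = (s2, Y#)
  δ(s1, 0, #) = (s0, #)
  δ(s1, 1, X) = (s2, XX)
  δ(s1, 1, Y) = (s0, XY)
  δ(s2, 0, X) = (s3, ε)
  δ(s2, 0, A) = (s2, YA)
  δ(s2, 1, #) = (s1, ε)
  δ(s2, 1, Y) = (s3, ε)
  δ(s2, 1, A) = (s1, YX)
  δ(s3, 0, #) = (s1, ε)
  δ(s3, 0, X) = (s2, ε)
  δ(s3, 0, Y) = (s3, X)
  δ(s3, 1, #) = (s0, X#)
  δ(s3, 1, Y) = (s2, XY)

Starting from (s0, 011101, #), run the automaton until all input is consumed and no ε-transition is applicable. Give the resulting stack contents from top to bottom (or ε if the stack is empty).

(s0, 011101, #) ⊢ (s2, 11101, Y#) ⊢ (s3, 1101, #) ⊢ (s0, 101, X#) ⊢ (s2, 101, YX#) ⊢ (s3, 01, X#) ⊢ (s2, 1, #) ⊢ (s1, ε, ε)
All input consumed in state s1 with stack ε.

ε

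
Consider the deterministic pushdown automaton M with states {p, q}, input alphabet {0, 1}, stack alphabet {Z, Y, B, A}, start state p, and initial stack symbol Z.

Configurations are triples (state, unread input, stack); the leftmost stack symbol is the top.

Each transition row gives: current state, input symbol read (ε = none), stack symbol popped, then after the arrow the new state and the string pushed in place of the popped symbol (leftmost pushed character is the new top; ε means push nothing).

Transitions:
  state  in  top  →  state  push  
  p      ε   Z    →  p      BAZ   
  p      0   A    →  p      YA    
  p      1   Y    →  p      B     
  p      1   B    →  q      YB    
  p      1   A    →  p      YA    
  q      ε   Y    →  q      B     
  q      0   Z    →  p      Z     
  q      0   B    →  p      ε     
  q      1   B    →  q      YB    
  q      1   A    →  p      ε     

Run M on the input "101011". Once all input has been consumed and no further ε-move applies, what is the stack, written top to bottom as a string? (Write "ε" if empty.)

BBBAZ

(p, 101011, Z)
  ε-move, top Z: go to p, push BAZ → (p, 101011, BAZ)
  read 1, top B: go to q, push YB → (q, 01011, YBAZ)
  ε-move, top Y: go to q, push B → (q, 01011, BBAZ)
  read 0, top B: go to p, push ε → (p, 1011, BAZ)
  read 1, top B: go to q, push YB → (q, 011, YBAZ)
  ε-move, top Y: go to q, push B → (q, 011, BBAZ)
  read 0, top B: go to p, push ε → (p, 11, BAZ)
  read 1, top B: go to q, push YB → (q, 1, YBAZ)
  ε-move, top Y: go to q, push B → (q, 1, BBAZ)
  read 1, top B: go to q, push YB → (q, ε, YBBAZ)
  ε-move, top Y: go to q, push B → (q, ε, BBBAZ)
All input consumed in state q with stack BBBAZ.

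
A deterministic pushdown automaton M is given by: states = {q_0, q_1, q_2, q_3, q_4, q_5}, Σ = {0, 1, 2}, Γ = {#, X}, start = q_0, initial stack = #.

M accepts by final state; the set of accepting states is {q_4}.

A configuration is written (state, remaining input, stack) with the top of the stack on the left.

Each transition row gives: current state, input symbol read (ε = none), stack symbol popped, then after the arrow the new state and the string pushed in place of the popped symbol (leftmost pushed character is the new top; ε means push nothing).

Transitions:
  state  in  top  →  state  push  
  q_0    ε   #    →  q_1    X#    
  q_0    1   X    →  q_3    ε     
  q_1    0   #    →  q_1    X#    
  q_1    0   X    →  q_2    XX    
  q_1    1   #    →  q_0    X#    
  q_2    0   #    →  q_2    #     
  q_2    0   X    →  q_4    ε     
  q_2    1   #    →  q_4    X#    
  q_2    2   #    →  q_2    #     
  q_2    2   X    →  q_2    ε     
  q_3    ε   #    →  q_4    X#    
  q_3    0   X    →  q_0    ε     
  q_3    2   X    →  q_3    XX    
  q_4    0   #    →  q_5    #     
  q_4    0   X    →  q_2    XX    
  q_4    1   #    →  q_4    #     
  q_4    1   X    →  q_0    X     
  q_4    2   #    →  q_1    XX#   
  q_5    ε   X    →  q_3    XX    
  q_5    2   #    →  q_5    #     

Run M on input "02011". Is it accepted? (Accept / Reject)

Accept

(q_0, 02011, #) ⊢ (q_1, 02011, X#) ⊢ (q_2, 2011, XX#) ⊢ (q_2, 011, X#) ⊢ (q_4, 11, #) ⊢ (q_4, 1, #) ⊢ (q_4, ε, #)
All input consumed; state q_4 ∈ F.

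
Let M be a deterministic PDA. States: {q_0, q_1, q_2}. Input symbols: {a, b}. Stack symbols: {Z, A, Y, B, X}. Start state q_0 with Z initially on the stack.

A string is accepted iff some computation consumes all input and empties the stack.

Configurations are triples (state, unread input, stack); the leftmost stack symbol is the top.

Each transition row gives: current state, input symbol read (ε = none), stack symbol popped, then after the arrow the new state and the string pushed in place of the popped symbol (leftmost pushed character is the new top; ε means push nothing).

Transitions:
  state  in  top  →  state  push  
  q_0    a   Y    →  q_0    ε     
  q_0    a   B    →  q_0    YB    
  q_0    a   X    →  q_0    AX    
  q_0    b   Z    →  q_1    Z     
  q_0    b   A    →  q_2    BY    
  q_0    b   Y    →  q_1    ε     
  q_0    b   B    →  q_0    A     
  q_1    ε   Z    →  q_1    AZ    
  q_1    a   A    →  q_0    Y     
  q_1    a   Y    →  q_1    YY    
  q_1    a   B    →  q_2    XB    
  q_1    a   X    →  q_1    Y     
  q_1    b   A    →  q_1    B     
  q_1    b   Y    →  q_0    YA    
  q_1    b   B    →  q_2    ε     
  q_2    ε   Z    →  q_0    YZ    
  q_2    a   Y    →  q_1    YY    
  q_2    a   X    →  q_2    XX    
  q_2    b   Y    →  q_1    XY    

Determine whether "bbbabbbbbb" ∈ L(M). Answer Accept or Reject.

(q_0, bbbabbbbbb, Z)
  read b, top Z: go to q_1, push Z → (q_1, bbabbbbbb, Z)
  ε-move, top Z: go to q_1, push AZ → (q_1, bbabbbbbb, AZ)
  read b, top A: go to q_1, push B → (q_1, babbbbbb, BZ)
  read b, top B: go to q_2, push ε → (q_2, abbbbbb, Z)
  ε-move, top Z: go to q_0, push YZ → (q_0, abbbbbb, YZ)
  read a, top Y: go to q_0, push ε → (q_0, bbbbbb, Z)
  read b, top Z: go to q_1, push Z → (q_1, bbbbb, Z)
  ε-move, top Z: go to q_1, push AZ → (q_1, bbbbb, AZ)
  read b, top A: go to q_1, push B → (q_1, bbbb, BZ)
  read b, top B: go to q_2, push ε → (q_2, bbb, Z)
  ε-move, top Z: go to q_0, push YZ → (q_0, bbb, YZ)
  read b, top Y: go to q_1, push ε → (q_1, bb, Z)
  ε-move, top Z: go to q_1, push AZ → (q_1, bb, AZ)
  read b, top A: go to q_1, push B → (q_1, b, BZ)
  read b, top B: go to q_2, push ε → (q_2, ε, Z)
  ε-move, top Z: go to q_0, push YZ → (q_0, ε, YZ)
All input consumed; stack is YZ, not empty, and no further ε-move applies.

Reject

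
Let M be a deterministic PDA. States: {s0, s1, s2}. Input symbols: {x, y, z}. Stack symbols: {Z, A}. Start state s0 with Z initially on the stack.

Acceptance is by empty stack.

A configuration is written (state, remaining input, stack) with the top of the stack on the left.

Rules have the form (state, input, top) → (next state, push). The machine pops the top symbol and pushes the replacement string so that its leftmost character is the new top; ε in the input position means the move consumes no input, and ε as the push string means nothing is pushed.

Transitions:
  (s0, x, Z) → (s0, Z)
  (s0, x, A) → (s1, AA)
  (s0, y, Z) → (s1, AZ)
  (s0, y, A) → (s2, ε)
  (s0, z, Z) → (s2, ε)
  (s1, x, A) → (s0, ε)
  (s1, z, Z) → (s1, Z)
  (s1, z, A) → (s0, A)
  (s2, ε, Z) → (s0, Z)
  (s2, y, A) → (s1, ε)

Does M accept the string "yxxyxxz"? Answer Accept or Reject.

(s0, yxxyxxz, Z)
  read y, top Z: go to s1, push AZ → (s1, xxyxxz, AZ)
  read x, top A: go to s0, push ε → (s0, xyxxz, Z)
  read x, top Z: go to s0, push Z → (s0, yxxz, Z)
  read y, top Z: go to s1, push AZ → (s1, xxz, AZ)
  read x, top A: go to s0, push ε → (s0, xz, Z)
  read x, top Z: go to s0, push Z → (s0, z, Z)
  read z, top Z: go to s2, push ε → (s2, ε, ε)
All input consumed and the stack is empty.

Accept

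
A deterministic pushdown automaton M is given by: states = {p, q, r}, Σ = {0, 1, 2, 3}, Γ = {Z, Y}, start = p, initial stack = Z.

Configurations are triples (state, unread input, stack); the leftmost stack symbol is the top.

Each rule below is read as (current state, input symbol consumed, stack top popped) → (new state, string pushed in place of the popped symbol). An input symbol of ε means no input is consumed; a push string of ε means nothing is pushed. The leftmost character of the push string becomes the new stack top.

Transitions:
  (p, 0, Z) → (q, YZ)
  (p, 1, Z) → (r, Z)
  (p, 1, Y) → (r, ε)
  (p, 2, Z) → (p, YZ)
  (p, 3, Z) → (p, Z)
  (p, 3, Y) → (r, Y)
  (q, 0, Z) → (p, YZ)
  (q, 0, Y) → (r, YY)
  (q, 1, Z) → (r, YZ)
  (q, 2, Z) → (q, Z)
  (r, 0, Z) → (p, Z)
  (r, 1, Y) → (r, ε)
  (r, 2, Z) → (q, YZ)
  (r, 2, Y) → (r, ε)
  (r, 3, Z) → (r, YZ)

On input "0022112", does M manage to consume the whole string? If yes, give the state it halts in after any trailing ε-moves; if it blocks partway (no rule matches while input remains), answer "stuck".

stuck

(p, 0022112, Z)
  read 0, top Z: go to q, push YZ → (q, 022112, YZ)
  read 0, top Y: go to r, push YY → (r, 22112, YYZ)
  read 2, top Y: go to r, push ε → (r, 2112, YZ)
  read 2, top Y: go to r, push ε → (r, 112, Z)
No transition for (r, 1, top Z); M blocks with input 112 remaining.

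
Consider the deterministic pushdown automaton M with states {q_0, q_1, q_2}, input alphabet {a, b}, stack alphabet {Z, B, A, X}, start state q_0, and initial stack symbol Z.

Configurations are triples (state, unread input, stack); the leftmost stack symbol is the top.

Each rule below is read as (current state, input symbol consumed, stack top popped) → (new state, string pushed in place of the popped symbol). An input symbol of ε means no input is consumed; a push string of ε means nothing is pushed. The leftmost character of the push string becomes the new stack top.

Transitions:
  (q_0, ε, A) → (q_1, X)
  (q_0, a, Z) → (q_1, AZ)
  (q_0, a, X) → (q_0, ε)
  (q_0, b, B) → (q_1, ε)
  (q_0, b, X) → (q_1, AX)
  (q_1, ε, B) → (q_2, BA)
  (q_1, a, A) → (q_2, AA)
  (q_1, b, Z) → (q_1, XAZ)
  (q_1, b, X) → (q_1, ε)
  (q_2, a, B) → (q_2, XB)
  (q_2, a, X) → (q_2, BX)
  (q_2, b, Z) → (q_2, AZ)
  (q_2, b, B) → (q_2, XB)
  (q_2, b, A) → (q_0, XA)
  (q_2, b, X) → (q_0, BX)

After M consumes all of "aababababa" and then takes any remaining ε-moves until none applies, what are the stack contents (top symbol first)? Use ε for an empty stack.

AAZ

(q_0, aababababa, Z) ⊢ (q_1, ababababa, AZ) ⊢ (q_2, babababa, AAZ) ⊢ (q_0, abababa, XAAZ) ⊢ (q_0, bababa, AAZ) ⊢ (q_1, bababa, XAZ) ⊢ (q_1, ababa, AZ) ⊢ (q_2, baba, AAZ) ⊢ (q_0, aba, XAAZ) ⊢ (q_0, ba, AAZ) ⊢ (q_1, ba, XAZ) ⊢ (q_1, a, AZ) ⊢ (q_2, ε, AAZ)
All input consumed in state q_2 with stack AAZ.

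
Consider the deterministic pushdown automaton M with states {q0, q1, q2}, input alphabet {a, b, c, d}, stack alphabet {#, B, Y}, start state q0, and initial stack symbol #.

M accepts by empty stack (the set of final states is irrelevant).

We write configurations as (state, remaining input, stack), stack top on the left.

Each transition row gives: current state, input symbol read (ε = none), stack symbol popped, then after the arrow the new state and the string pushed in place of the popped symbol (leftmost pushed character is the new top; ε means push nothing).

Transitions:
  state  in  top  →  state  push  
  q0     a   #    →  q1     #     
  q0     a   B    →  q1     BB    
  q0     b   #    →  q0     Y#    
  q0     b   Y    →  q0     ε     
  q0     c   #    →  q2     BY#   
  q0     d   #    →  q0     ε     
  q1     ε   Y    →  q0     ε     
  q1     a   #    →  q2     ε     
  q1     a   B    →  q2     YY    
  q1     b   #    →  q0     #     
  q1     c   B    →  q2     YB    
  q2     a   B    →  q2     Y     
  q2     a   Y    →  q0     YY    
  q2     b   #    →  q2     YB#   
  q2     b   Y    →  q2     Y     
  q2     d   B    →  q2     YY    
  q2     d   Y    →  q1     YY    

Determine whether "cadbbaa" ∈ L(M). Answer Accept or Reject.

Accept

(q0, cadbbaa, #)
  read c, top #: go to q2, push BY# → (q2, adbbaa, BY#)
  read a, top B: go to q2, push Y → (q2, dbbaa, YY#)
  read d, top Y: go to q1, push YY → (q1, bbaa, YYY#)
  ε-move, top Y: go to q0, push ε → (q0, bbaa, YY#)
  read b, top Y: go to q0, push ε → (q0, baa, Y#)
  read b, top Y: go to q0, push ε → (q0, aa, #)
  read a, top #: go to q1, push # → (q1, a, #)
  read a, top #: go to q2, push ε → (q2, ε, ε)
All input consumed and the stack is empty.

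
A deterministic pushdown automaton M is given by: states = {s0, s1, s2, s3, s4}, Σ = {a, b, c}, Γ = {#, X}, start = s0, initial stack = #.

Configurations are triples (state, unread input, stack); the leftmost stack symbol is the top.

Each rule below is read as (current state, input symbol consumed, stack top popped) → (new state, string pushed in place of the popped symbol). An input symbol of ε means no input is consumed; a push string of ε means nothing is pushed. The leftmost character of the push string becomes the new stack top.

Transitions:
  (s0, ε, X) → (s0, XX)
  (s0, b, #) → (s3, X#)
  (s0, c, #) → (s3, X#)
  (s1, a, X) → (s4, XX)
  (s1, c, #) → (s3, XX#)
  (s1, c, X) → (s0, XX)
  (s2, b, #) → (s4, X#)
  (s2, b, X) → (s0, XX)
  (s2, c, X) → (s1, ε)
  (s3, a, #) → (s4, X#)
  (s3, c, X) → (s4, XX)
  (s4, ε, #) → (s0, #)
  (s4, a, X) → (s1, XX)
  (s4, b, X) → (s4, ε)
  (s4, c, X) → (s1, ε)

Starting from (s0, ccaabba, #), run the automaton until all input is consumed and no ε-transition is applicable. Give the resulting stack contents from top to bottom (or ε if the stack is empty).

XXX#

(s0, ccaabba, #)
  read c, top #: go to s3, push X# → (s3, caabba, X#)
  read c, top X: go to s4, push XX → (s4, aabba, XX#)
  read a, top X: go to s1, push XX → (s1, abba, XXX#)
  read a, top X: go to s4, push XX → (s4, bba, XXXX#)
  read b, top X: go to s4, push ε → (s4, ba, XXX#)
  read b, top X: go to s4, push ε → (s4, a, XX#)
  read a, top X: go to s1, push XX → (s1, ε, XXX#)
All input consumed in state s1 with stack XXX#.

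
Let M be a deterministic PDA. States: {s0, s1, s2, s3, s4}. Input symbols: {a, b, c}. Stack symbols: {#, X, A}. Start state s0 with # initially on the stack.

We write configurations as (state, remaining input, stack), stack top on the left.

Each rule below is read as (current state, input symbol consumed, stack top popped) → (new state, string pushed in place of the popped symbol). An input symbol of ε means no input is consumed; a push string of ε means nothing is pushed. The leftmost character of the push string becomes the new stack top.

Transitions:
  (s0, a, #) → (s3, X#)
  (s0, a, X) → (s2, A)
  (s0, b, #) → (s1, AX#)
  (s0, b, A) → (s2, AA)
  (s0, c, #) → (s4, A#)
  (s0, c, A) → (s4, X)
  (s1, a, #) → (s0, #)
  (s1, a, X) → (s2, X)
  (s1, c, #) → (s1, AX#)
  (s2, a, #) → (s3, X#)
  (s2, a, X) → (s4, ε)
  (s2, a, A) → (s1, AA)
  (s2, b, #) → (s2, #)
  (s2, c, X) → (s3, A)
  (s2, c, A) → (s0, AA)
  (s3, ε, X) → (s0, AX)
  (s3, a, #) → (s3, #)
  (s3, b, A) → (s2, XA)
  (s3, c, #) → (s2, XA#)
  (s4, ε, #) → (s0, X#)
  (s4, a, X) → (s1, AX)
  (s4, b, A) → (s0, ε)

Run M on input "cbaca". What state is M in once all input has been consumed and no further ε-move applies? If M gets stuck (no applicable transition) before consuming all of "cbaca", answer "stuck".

(s0, cbaca, #) ⊢ (s4, baca, A#) ⊢ (s0, aca, #) ⊢ (s3, ca, X#) ⊢ (s0, ca, AX#) ⊢ (s4, a, XX#) ⊢ (s1, ε, AXX#)
All input consumed; M is in state s1.

s1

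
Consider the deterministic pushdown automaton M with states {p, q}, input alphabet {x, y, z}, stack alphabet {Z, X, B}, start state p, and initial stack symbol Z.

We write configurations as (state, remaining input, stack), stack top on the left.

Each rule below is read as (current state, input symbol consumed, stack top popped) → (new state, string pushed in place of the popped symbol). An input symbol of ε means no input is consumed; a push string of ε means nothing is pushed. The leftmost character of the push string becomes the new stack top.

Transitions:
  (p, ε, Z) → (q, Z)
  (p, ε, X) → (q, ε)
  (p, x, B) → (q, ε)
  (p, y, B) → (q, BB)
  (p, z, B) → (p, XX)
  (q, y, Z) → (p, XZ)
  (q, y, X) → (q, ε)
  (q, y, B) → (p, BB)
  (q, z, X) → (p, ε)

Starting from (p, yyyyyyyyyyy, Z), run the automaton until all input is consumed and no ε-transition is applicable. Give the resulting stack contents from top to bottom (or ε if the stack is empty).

(p, yyyyyyyyyyy, Z) ⊢ (q, yyyyyyyyyyy, Z) ⊢ (p, yyyyyyyyyy, XZ) ⊢ (q, yyyyyyyyyy, Z) ⊢ (p, yyyyyyyyy, XZ) ⊢ (q, yyyyyyyyy, Z) ⊢ (p, yyyyyyyy, XZ) ⊢ (q, yyyyyyyy, Z) ⊢ (p, yyyyyyy, XZ) ⊢ (q, yyyyyyy, Z) ⊢ (p, yyyyyy, XZ) ⊢ (q, yyyyyy, Z) ⊢ (p, yyyyy, XZ) ⊢ (q, yyyyy, Z) ⊢ (p, yyyy, XZ) ⊢ (q, yyyy, Z) ⊢ (p, yyy, XZ) ⊢ (q, yyy, Z) ⊢ (p, yy, XZ) ⊢ (q, yy, Z) ⊢ (p, y, XZ) ⊢ (q, y, Z) ⊢ (p, ε, XZ) ⊢ (q, ε, Z)
All input consumed in state q with stack Z.

Z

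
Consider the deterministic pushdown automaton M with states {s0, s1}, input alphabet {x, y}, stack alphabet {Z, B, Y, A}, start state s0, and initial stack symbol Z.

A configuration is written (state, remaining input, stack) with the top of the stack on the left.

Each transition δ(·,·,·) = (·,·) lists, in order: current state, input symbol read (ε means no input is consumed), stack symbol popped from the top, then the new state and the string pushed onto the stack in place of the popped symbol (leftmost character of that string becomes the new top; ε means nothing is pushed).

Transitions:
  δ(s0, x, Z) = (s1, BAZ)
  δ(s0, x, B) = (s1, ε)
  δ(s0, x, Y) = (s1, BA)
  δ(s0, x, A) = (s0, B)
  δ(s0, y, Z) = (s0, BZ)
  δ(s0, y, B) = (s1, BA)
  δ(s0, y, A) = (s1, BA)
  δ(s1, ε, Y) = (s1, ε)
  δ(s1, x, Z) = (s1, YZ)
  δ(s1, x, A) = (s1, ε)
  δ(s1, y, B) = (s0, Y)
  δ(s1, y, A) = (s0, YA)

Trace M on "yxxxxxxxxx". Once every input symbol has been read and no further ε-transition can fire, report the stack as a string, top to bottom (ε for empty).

(s0, yxxxxxxxxx, Z) ⊢ (s0, xxxxxxxxx, BZ) ⊢ (s1, xxxxxxxx, Z) ⊢ (s1, xxxxxxx, YZ) ⊢ (s1, xxxxxxx, Z) ⊢ (s1, xxxxxx, YZ) ⊢ (s1, xxxxxx, Z) ⊢ (s1, xxxxx, YZ) ⊢ (s1, xxxxx, Z) ⊢ (s1, xxxx, YZ) ⊢ (s1, xxxx, Z) ⊢ (s1, xxx, YZ) ⊢ (s1, xxx, Z) ⊢ (s1, xx, YZ) ⊢ (s1, xx, Z) ⊢ (s1, x, YZ) ⊢ (s1, x, Z) ⊢ (s1, ε, YZ) ⊢ (s1, ε, Z)
All input consumed in state s1 with stack Z.

Z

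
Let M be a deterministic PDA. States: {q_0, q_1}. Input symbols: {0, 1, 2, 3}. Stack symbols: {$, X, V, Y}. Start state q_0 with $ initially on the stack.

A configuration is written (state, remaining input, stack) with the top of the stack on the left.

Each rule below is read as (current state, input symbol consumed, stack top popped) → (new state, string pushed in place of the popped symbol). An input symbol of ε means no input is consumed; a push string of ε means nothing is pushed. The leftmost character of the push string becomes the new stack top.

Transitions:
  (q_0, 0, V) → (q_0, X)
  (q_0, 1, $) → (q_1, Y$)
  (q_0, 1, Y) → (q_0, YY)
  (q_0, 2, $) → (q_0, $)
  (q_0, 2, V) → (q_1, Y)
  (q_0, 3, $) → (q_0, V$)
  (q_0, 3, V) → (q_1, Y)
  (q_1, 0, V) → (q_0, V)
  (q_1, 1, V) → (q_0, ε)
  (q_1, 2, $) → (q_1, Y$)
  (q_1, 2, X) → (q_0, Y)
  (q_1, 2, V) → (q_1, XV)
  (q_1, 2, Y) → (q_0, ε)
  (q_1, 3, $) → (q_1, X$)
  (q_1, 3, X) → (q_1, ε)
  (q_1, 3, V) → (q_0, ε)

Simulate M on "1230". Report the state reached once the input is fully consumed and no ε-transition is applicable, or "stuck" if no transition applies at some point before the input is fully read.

(q_0, 1230, $) ⊢ (q_1, 230, Y$) ⊢ (q_0, 30, $) ⊢ (q_0, 0, V$) ⊢ (q_0, ε, X$)
All input consumed; M is in state q_0.

q_0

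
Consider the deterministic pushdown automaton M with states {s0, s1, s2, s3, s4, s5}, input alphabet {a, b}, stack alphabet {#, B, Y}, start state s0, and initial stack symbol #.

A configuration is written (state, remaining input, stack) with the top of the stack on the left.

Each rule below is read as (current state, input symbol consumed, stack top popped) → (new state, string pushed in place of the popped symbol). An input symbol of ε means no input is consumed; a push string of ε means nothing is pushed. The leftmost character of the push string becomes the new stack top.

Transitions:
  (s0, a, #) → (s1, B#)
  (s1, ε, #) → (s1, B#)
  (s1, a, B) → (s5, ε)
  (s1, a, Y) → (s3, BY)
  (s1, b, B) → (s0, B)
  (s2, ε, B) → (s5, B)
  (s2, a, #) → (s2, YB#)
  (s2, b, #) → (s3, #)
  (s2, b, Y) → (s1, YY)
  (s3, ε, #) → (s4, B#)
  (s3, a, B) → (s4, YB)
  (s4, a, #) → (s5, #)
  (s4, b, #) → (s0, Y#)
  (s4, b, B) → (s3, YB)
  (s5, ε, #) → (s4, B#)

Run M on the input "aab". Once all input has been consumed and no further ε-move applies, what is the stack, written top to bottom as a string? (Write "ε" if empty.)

(s0, aab, #)
  read a, top #: go to s1, push B# → (s1, ab, B#)
  read a, top B: go to s5, push ε → (s5, b, #)
  ε-move, top #: go to s4, push B# → (s4, b, B#)
  read b, top B: go to s3, push YB → (s3, ε, YB#)
All input consumed in state s3 with stack YB#.

YB#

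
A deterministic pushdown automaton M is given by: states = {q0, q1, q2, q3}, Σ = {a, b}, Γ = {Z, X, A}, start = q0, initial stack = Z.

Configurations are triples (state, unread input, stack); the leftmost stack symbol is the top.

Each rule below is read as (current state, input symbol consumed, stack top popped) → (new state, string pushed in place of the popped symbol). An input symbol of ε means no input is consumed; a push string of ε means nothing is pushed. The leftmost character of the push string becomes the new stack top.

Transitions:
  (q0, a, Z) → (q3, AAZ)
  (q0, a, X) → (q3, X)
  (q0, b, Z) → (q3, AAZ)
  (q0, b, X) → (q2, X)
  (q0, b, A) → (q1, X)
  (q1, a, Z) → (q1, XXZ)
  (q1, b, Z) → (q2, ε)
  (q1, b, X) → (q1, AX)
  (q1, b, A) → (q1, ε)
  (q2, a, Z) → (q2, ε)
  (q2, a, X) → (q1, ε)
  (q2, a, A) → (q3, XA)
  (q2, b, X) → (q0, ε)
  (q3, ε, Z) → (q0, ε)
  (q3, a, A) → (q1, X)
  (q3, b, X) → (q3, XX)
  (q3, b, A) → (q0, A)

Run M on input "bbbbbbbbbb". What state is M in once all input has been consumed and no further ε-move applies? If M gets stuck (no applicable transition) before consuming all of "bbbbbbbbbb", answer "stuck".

(q0, bbbbbbbbbb, Z)
  read b, top Z: go to q3, push AAZ → (q3, bbbbbbbbb, AAZ)
  read b, top A: go to q0, push A → (q0, bbbbbbbb, AAZ)
  read b, top A: go to q1, push X → (q1, bbbbbbb, XAZ)
  read b, top X: go to q1, push AX → (q1, bbbbbb, AXAZ)
  read b, top A: go to q1, push ε → (q1, bbbbb, XAZ)
  read b, top X: go to q1, push AX → (q1, bbbb, AXAZ)
  read b, top A: go to q1, push ε → (q1, bbb, XAZ)
  read b, top X: go to q1, push AX → (q1, bb, AXAZ)
  read b, top A: go to q1, push ε → (q1, b, XAZ)
  read b, top X: go to q1, push AX → (q1, ε, AXAZ)
All input consumed; M is in state q1.

q1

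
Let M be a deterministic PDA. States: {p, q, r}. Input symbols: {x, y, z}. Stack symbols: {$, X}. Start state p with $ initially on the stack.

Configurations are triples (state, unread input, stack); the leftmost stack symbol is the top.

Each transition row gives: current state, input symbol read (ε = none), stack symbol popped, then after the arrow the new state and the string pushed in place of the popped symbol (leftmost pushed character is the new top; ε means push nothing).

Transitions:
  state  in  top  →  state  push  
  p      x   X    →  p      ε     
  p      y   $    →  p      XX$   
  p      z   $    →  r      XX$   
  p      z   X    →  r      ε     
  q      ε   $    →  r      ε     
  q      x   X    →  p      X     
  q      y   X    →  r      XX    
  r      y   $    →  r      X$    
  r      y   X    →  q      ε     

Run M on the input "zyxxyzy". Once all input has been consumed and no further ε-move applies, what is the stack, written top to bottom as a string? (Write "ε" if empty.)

ε

(p, zyxxyzy, $)
  read z, top $: go to r, push XX$ → (r, yxxyzy, XX$)
  read y, top X: go to q, push ε → (q, xxyzy, X$)
  read x, top X: go to p, push X → (p, xyzy, X$)
  read x, top X: go to p, push ε → (p, yzy, $)
  read y, top $: go to p, push XX$ → (p, zy, XX$)
  read z, top X: go to r, push ε → (r, y, X$)
  read y, top X: go to q, push ε → (q, ε, $)
  ε-move, top $: go to r, push ε → (r, ε, ε)
All input consumed in state r with stack ε.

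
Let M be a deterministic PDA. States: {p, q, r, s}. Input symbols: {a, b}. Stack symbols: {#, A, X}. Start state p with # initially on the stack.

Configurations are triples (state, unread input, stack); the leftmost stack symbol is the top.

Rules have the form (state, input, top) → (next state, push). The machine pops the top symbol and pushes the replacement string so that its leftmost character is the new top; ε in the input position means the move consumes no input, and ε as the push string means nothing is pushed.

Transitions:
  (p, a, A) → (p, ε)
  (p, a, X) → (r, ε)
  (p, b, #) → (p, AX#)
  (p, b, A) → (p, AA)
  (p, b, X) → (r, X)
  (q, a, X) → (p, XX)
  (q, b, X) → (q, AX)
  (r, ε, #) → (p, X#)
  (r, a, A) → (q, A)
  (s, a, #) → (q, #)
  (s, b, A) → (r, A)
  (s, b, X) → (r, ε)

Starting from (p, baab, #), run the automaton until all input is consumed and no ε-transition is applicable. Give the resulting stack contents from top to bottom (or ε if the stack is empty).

X#

(p, baab, #) ⊢ (p, aab, AX#) ⊢ (p, ab, X#) ⊢ (r, b, #) ⊢ (p, b, X#) ⊢ (r, ε, X#)
All input consumed in state r with stack X#.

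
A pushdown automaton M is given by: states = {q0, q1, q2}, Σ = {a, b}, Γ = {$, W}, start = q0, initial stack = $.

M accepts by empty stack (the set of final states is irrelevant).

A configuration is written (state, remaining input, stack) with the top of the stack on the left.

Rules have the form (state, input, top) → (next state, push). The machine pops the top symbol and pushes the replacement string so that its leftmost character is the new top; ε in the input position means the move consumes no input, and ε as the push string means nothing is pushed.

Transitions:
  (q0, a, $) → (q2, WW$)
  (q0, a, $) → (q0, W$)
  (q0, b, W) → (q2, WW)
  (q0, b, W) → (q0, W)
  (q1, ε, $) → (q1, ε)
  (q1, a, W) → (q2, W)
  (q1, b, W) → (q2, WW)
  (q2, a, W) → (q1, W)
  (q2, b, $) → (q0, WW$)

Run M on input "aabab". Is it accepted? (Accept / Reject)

Reject

No computation consumes all input and empties the stack.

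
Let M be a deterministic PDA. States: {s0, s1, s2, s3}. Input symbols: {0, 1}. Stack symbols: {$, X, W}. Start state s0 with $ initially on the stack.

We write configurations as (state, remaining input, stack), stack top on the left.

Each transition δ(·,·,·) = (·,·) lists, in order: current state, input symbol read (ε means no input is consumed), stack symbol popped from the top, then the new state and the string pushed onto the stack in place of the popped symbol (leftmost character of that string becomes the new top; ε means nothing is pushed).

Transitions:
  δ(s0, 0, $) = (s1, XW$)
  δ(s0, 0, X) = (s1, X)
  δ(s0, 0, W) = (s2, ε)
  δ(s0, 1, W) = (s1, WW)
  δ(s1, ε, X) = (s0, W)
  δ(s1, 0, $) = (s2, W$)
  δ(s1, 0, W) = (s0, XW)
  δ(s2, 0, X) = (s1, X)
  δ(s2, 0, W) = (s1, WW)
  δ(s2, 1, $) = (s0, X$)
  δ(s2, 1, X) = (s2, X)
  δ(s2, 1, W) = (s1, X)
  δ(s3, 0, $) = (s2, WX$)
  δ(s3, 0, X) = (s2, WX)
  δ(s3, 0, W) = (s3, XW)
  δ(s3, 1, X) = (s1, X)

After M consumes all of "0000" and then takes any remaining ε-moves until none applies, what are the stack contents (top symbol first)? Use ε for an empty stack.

XWW$

(s0, 0000, $)
  read 0, top $: go to s1, push XW$ → (s1, 000, XW$)
  ε-move, top X: go to s0, push W → (s0, 000, WW$)
  read 0, top W: go to s2, push ε → (s2, 00, W$)
  read 0, top W: go to s1, push WW → (s1, 0, WW$)
  read 0, top W: go to s0, push XW → (s0, ε, XWW$)
All input consumed in state s0 with stack XWW$.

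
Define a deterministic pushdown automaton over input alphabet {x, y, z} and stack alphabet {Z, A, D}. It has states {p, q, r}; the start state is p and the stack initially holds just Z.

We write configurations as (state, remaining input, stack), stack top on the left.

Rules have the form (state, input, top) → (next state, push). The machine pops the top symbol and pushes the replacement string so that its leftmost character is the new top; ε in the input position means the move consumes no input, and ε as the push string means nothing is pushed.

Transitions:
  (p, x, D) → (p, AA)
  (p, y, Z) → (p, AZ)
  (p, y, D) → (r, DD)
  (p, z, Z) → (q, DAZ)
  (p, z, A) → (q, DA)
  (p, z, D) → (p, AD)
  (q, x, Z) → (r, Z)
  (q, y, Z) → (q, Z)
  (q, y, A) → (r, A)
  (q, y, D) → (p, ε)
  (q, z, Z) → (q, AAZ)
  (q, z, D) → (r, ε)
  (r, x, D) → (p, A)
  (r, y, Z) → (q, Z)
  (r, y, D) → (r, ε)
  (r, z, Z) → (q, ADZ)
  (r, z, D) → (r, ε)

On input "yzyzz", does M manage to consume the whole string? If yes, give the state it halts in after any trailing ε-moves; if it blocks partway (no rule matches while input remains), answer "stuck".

r

(p, yzyzz, Z)
  read y, top Z: go to p, push AZ → (p, zyzz, AZ)
  read z, top A: go to q, push DA → (q, yzz, DAZ)
  read y, top D: go to p, push ε → (p, zz, AZ)
  read z, top A: go to q, push DA → (q, z, DAZ)
  read z, top D: go to r, push ε → (r, ε, AZ)
All input consumed; M is in state r.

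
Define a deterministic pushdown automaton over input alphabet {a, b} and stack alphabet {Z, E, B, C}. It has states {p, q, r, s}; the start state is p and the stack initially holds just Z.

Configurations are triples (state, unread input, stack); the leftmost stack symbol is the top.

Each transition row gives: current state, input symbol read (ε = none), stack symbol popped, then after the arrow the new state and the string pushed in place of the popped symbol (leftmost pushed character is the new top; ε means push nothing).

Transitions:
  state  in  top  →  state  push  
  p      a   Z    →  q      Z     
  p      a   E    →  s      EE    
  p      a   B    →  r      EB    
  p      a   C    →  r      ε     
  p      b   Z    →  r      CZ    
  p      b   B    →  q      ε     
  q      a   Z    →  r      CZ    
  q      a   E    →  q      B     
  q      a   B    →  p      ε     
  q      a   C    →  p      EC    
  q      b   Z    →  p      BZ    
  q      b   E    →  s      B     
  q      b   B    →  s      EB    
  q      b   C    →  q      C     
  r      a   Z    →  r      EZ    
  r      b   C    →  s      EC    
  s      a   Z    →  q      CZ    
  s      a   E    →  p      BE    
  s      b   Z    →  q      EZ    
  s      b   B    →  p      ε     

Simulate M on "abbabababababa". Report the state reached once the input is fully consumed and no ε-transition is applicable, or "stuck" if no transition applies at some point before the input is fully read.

(p, abbabababababa, Z)
  read a, top Z: go to q, push Z → (q, bbabababababa, Z)
  read b, top Z: go to p, push BZ → (p, babababababa, BZ)
  read b, top B: go to q, push ε → (q, abababababa, Z)
  read a, top Z: go to r, push CZ → (r, bababababa, CZ)
  read b, top C: go to s, push EC → (s, ababababa, ECZ)
  read a, top E: go to p, push BE → (p, babababa, BECZ)
  read b, top B: go to q, push ε → (q, abababa, ECZ)
  read a, top E: go to q, push B → (q, bababa, BCZ)
  read b, top B: go to s, push EB → (s, ababa, EBCZ)
  read a, top E: go to p, push BE → (p, baba, BEBCZ)
  read b, top B: go to q, push ε → (q, aba, EBCZ)
  read a, top E: go to q, push B → (q, ba, BBCZ)
  read b, top B: go to s, push EB → (s, a, EBBCZ)
  read a, top E: go to p, push BE → (p, ε, BEBBCZ)
All input consumed; M is in state p.

p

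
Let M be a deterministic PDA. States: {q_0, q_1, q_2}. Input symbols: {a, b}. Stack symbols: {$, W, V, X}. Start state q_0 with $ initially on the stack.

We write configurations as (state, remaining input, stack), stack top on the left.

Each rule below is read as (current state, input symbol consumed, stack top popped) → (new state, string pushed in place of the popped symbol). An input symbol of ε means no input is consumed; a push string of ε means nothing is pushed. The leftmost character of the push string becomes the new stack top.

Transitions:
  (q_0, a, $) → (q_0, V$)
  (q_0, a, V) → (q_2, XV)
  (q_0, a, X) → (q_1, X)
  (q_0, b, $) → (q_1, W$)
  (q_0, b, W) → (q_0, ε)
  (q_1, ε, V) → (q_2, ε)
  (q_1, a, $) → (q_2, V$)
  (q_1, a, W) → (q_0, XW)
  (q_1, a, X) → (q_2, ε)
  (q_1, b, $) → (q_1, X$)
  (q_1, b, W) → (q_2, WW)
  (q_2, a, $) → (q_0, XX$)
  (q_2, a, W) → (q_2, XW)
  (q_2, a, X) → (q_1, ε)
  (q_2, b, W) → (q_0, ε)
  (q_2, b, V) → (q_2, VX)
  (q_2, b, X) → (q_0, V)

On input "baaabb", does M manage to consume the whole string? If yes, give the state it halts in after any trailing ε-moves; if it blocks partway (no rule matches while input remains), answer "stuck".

q_1

(q_0, baaabb, $) ⊢ (q_1, aaabb, W$) ⊢ (q_0, aabb, XW$) ⊢ (q_1, abb, XW$) ⊢ (q_2, bb, W$) ⊢ (q_0, b, $) ⊢ (q_1, ε, W$)
All input consumed; M is in state q_1.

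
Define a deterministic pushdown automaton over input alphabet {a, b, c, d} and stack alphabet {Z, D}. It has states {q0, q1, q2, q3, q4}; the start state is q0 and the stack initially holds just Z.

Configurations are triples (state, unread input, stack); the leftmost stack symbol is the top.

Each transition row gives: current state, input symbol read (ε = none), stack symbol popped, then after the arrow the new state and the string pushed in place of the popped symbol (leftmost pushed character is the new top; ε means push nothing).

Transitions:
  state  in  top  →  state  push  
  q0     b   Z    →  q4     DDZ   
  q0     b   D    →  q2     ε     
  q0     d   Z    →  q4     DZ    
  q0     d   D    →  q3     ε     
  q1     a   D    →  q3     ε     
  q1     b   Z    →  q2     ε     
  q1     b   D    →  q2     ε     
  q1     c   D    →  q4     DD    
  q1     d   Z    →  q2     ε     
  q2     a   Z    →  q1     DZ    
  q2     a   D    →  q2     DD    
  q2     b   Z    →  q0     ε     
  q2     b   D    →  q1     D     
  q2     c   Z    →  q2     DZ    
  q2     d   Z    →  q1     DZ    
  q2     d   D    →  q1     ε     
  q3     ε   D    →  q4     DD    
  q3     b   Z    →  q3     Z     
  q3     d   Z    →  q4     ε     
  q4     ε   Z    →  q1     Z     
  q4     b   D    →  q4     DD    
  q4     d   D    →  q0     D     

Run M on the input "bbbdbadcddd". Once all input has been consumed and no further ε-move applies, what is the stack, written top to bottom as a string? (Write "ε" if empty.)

DDDDZ

(q0, bbbdbadcddd, Z)
  read b, top Z: go to q4, push DDZ → (q4, bbdbadcddd, DDZ)
  read b, top D: go to q4, push DD → (q4, bdbadcddd, DDDZ)
  read b, top D: go to q4, push DD → (q4, dbadcddd, DDDDZ)
  read d, top D: go to q0, push D → (q0, badcddd, DDDDZ)
  read b, top D: go to q2, push ε → (q2, adcddd, DDDZ)
  read a, top D: go to q2, push DD → (q2, dcddd, DDDDZ)
  read d, top D: go to q1, push ε → (q1, cddd, DDDZ)
  read c, top D: go to q4, push DD → (q4, ddd, DDDDZ)
  read d, top D: go to q0, push D → (q0, dd, DDDDZ)
  read d, top D: go to q3, push ε → (q3, d, DDDZ)
  ε-move, top D: go to q4, push DD → (q4, d, DDDDZ)
  read d, top D: go to q0, push D → (q0, ε, DDDDZ)
All input consumed in state q0 with stack DDDDZ.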